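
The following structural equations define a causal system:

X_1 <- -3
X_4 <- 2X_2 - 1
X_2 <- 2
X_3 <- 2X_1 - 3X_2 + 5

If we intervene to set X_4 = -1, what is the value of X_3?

-7

Under do(X_4=-1), the mechanism X_4 <- 2X_2 - 1 is discarded; X_4 is fixed at -1.
Since X_3 is not a descendant of the intervened variable, it is unaffected.
X_3 = 2X_1 - 3X_2 + 5  [with X_1=-3, X_2=2]  = -7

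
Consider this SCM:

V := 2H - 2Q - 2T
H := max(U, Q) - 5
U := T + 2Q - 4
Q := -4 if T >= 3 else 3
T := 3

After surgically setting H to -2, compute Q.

-4

The intervention breaks the incoming arrows to H: H := max(U, Q) - 5 no longer applies, and H = -2.
Since Q is not a descendant of the intervened variable, it is unaffected.
Q = -4 if T >= 3 else 3  [with T=3]  = -4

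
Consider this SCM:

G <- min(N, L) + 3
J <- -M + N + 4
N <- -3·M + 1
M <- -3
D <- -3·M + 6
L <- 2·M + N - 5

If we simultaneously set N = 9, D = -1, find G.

1

Setting N = 9, D = -1 by intervention discards those variables' equations.
L = 2·M + N - 5  [with M=-3, N=9]  = -2
G = min(N, L) + 3  [with N=9, L=-2]  = 1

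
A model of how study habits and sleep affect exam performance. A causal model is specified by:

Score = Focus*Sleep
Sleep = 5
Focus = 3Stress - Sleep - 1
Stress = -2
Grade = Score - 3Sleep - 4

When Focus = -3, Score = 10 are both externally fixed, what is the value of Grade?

Setting Focus = -3, Score = 10 by intervention discards those variables' equations.
Grade = Score - 3Sleep - 4  [with Score=10, Sleep=5]  = -9

-9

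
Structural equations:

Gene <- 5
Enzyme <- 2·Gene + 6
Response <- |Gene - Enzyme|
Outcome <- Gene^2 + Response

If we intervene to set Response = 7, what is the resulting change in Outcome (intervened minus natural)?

-4

The intervention breaks the incoming arrows to Response: Response <- |Gene - Enzyme| no longer applies, and Response = 7.
Outcome = Gene^2 + Response  [with Gene=5, Response=7]  = 32
Without intervention: Enzyme = 2·Gene + 6  [with Gene=5]  = 16; Response = |Gene - Enzyme|  [with Gene=5, Enzyme=16]  = 11; Outcome = Gene^2 + Response  [with Gene=5, Response=11]  = 36.
Change = 32 − 36 = -4.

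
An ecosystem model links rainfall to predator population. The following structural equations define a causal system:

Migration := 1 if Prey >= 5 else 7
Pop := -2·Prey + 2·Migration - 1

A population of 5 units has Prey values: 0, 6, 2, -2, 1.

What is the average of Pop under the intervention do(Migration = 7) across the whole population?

The intervention sets Migration=7 in all 5 units regardless of Prey. Recomputing Pop per unit gives 13, 1, 9, 17, 11; average 10.2.

10.2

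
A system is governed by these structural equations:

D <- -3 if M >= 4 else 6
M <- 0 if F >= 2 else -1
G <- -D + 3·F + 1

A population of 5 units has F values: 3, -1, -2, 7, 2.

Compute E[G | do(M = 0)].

do(M=0) breaks M's dependence on F. With M=0 fixed, G across the units is 4, -8, -11, 16, 1, mean 0.4.

0.4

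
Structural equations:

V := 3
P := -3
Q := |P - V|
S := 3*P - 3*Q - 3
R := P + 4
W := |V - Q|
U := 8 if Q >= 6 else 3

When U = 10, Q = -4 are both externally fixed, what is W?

7

Setting U = 10, Q = -4 by intervention discards those variables' equations.
W = |V - Q|  [with V=3, Q=-4]  = 7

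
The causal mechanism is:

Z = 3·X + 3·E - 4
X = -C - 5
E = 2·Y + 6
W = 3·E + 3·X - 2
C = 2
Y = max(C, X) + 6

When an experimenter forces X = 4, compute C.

2

Under do(X=4), the mechanism X = -C - 5 is discarded; X is fixed at 4.
C is not downstream of the intervention, so its value is determined by the original equations.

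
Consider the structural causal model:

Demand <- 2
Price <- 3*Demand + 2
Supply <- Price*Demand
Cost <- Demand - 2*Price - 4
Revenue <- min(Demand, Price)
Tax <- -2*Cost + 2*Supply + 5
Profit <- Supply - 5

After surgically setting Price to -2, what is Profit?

Under do(Price=-2), the mechanism Price <- 3*Demand + 2 is discarded; Price is fixed at -2.
Supply = Price*Demand  [with Price=-2, Demand=2]  = -4
Profit = Supply - 5  [with Supply=-4]  = -9

-9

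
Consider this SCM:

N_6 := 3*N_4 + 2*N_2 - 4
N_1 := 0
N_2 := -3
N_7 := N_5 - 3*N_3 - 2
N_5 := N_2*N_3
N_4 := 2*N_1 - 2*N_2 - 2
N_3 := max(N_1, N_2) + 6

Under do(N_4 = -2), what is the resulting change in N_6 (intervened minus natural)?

Under do(N_4=-2), the mechanism N_4 := 2*N_1 - 2*N_2 - 2 is discarded; N_4 is fixed at -2.
N_6 = 3*N_4 + 2*N_2 - 4  [with N_4=-2, N_2=-3]  = -16
Without intervention: N_4 = 2*N_1 - 2*N_2 - 2  [with N_1=0, N_2=-3]  = 4; N_6 = 3*N_4 + 2*N_2 - 4  [with N_4=4, N_2=-3]  = 2.
Change = -16 − 2 = -18.

-18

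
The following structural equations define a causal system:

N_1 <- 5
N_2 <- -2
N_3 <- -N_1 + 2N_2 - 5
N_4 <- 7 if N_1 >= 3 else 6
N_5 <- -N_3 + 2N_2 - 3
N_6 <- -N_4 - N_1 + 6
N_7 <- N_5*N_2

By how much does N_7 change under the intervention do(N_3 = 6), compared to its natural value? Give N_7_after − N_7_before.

The intervention breaks the incoming arrows to N_3: N_3 <- -N_1 + 2N_2 - 5 no longer applies, and N_3 = 6.
N_5 = -N_3 + 2N_2 - 3  [with N_3=6, N_2=-2]  = -13
N_7 = N_5*N_2  [with N_5=-13, N_2=-2]  = 26
Without intervention: N_3 = -N_1 + 2N_2 - 5  [with N_1=5, N_2=-2]  = -14; N_5 = -N_3 + 2N_2 - 3  [with N_3=-14, N_2=-2]  = 7; N_7 = N_5*N_2  [with N_5=7, N_2=-2]  = -14.
Change = 26 − (-14) = 40.

40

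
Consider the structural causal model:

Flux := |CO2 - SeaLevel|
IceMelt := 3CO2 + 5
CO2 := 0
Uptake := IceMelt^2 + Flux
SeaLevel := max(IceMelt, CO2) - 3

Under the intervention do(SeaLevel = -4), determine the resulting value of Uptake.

do(SeaLevel=-4) replaces the equation SeaLevel := max(IceMelt, CO2) - 3 with the constant SeaLevel = -4.
IceMelt = 3CO2 + 5  [with CO2=0]  = 5
Flux = |CO2 - SeaLevel|  [with CO2=0, SeaLevel=-4]  = 4
Uptake = IceMelt^2 + Flux  [with IceMelt=5, Flux=4]  = 29

29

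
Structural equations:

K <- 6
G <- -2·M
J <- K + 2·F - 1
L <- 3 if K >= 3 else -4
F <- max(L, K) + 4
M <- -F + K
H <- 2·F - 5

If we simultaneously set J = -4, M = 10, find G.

Setting J = -4, M = 10 by intervention discards those variables' equations.
G = -2·M  [with M=10]  = -20

-20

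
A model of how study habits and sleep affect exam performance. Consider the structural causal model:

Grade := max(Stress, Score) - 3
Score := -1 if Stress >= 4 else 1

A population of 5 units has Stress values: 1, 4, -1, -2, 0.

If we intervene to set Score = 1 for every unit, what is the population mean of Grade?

Under do(Score=1), Score's equation is replaced by Score=1 for every unit. Per-unit Grade: -2, 1, -2, -2, -2. Mean = -1.4.

-1.4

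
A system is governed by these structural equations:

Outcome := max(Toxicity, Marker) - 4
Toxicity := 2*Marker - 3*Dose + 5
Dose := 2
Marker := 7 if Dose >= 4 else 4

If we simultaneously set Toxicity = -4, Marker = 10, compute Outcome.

The joint intervention fixes Toxicity = -4, Marker = 10, removing each variable's own equation.
Outcome = max(Toxicity, Marker) - 4  [with Toxicity=-4, Marker=10]  = 6

6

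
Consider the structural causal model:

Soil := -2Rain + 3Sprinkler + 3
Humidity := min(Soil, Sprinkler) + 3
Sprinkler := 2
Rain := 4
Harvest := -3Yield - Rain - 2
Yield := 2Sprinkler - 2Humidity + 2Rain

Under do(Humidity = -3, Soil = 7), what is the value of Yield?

The joint intervention fixes Humidity = -3, Soil = 7, removing each variable's own equation.
Yield = 2Sprinkler - 2Humidity + 2Rain  [with Sprinkler=2, Humidity=-3, Rain=4]  = 18

18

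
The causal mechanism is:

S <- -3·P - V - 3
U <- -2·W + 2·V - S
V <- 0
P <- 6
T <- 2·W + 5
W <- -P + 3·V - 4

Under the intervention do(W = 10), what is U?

do(W=10) replaces the equation W <- -P + 3·V - 4 with the constant W = 10.
S = -3·P - V - 3  [with P=6, V=0]  = -21
U = -2·W + 2·V - S  [with W=10, V=0, S=-21]  = 1

1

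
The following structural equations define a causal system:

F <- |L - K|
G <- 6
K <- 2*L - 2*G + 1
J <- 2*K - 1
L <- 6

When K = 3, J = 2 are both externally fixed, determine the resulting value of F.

3

The joint intervention fixes K = 3, J = 2, removing each variable's own equation.
F = |L - K|  [with L=6, K=3]  = 3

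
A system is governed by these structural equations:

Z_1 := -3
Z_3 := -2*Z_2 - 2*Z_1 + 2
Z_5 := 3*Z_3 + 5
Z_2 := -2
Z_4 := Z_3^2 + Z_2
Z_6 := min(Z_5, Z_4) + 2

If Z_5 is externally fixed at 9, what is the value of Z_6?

11

The intervention breaks the incoming arrows to Z_5: Z_5 := 3*Z_3 + 5 no longer applies, and Z_5 = 9.
Z_3 = -2*Z_2 - 2*Z_1 + 2  [with Z_2=-2, Z_1=-3]  = 12
Z_4 = Z_3^2 + Z_2  [with Z_3=12, Z_2=-2]  = 142
Z_6 = min(Z_5, Z_4) + 2  [with Z_5=9, Z_4=142]  = 11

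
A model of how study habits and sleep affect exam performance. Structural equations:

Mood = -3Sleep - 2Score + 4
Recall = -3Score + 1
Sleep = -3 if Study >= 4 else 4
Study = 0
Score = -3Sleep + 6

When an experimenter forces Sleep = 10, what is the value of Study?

Under do(Sleep=10), the mechanism Sleep = -3 if Study >= 4 else 4 is discarded; Sleep is fixed at 10.
Study is not downstream of the intervention, so its value is determined by the original equations.

0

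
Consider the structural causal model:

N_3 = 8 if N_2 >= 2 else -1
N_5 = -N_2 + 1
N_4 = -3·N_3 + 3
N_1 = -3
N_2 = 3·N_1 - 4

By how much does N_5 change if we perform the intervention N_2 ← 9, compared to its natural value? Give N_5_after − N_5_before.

do(N_2=9) replaces the equation N_2 = 3·N_1 - 4 with the constant N_2 = 9.
N_5 = -N_2 + 1  [with N_2=9]  = -8
Without intervention: N_2 = 3·N_1 - 4  [with N_1=-3]  = -13; N_5 = -N_2 + 1  [with N_2=-13]  = 14.
Change = -8 − 14 = -22.

-22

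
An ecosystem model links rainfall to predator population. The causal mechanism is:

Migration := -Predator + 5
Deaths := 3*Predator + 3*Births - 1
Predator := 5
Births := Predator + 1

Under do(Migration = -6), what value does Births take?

6

The intervention breaks the incoming arrows to Migration: Migration := -Predator + 5 no longer applies, and Migration = -6.
Since Births is not a descendant of the intervened variable, it is unaffected.
Births = Predator + 1  [with Predator=5]  = 6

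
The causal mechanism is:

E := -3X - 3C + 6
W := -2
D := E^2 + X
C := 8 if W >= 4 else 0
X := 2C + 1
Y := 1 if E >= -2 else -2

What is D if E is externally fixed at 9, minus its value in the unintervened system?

Intervening sets E = 9 and removes its equation (E := -3X - 3C + 6).
C = 8 if W >= 4 else 0  [with W=-2]  = 0
X = 2C + 1  [with C=0]  = 1
D = E^2 + X  [with E=9, X=1]  = 82
Without intervention: C = 8 if W >= 4 else 0  [with W=-2]  = 0; X = 2C + 1  [with C=0]  = 1; E = -3X - 3C + 6  [with X=1, C=0]  = 3; D = E^2 + X  [with E=3, X=1]  = 10.
Change = 82 − 10 = 72.

72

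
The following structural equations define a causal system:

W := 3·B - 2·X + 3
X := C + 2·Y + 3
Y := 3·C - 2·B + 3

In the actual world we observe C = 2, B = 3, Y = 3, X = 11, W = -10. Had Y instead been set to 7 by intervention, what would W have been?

-26

do(Y=7) replaces the equation Y := 3·C - 2·B + 3 with the constant Y = 7.
X = C + 2·Y + 3  [with C=2, Y=7]  = 19
W = 3·B - 2·X + 3  [with B=3, X=19]  = -26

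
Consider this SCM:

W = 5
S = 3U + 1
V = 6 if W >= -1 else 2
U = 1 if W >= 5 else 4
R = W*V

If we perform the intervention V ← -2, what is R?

The intervention breaks the incoming arrows to V: V = 6 if W >= -1 else 2 no longer applies, and V = -2.
R = W*V  [with W=5, V=-2]  = -10

-10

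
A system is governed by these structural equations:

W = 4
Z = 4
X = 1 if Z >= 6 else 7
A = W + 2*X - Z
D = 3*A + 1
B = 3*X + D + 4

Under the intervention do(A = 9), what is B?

Under do(A=9), the mechanism A = W + 2*X - Z is discarded; A is fixed at 9.
X = 1 if Z >= 6 else 7  [with Z=4]  = 7
D = 3*A + 1  [with A=9]  = 28
B = 3*X + D + 4  [with X=7, D=28]  = 53

53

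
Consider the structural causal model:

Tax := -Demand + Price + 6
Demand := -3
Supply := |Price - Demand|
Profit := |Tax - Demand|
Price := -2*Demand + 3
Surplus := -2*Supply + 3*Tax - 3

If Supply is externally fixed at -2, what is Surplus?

The intervention breaks the incoming arrows to Supply: Supply := |Price - Demand| no longer applies, and Supply = -2.
Price = -2*Demand + 3  [with Demand=-3]  = 9
Tax = -Demand + Price + 6  [with Demand=-3, Price=9]  = 18
Surplus = -2*Supply + 3*Tax - 3  [with Supply=-2, Tax=18]  = 55

55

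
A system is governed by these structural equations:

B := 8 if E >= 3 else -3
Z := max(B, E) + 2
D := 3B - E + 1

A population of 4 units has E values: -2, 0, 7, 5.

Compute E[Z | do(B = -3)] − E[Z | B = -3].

Under do(B=-3), B's equation is replaced by B=-3 for every unit. Per-unit Z: 0, 2, 9, 7. Mean = 4.5.
Conditioning on B=-3 selects the 2 unit(s) with E ∈ {-2, 0}. Their Z values: 0, 2. Mean = 1.
Difference = 4.5 − 1 = 3.5.

3.5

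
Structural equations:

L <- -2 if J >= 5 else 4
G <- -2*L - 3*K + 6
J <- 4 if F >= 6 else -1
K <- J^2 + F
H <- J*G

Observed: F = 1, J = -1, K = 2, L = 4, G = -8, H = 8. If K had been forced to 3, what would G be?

do(K=3) replaces the equation K <- J^2 + F with the constant K = 3.
J = 4 if F >= 6 else -1  [with F=1]  = -1
L = -2 if J >= 5 else 4  [with J=-1]  = 4
G = -2*L - 3*K + 6  [with L=4, K=3]  = -11

-11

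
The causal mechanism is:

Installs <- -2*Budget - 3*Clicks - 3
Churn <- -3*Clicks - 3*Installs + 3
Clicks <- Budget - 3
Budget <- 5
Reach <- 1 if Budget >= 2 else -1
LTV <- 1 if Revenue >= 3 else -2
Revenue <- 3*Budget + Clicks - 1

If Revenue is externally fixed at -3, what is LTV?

Intervening sets Revenue = -3 and removes its equation (Revenue <- 3*Budget + Clicks - 1).
LTV = 1 if Revenue >= 3 else -2  [with Revenue=-3]  = -2

-2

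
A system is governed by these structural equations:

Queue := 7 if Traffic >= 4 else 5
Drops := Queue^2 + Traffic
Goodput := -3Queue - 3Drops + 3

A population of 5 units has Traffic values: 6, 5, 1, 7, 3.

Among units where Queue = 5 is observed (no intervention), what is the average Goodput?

Observing Queue=5 restricts to units where Queue's equation naturally yields 5: Traffic ∈ {1, 3}. In that subpopulation Goodput = -90, -96, mean -93.

-93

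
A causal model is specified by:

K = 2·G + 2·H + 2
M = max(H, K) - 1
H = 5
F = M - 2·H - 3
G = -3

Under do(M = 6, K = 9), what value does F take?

-7

The joint intervention fixes M = 6, K = 9, removing each variable's own equation.
F = M - 2·H - 3  [with M=6, H=5]  = -7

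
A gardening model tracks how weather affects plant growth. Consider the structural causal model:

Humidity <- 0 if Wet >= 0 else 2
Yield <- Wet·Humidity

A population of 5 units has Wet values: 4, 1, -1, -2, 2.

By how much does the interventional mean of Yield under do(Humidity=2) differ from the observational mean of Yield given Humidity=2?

4.6

do(Humidity=2) breaks Humidity's dependence on Wet. With Humidity=2 fixed, Yield across the units is 8, 2, -2, -4, 4, mean 1.6.
Conditioning on Humidity=2 selects the 2 unit(s) with Wet ∈ {-1, -2}. Their Yield values: -2, -4. Mean = -3.
Difference = 1.6 − (-3) = 4.6.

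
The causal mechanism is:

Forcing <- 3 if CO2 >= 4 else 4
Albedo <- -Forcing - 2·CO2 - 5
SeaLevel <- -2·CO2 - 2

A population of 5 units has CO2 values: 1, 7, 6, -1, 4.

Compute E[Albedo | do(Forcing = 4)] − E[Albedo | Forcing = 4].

-6.8

Under do(Forcing=4), Forcing's equation is replaced by Forcing=4 for every unit. Per-unit Albedo: -11, -23, -21, -7, -17. Mean = -15.8.
Conditioning on Forcing=4 selects the 2 unit(s) with CO2 ∈ {1, -1}. Their Albedo values: -11, -7. Mean = -9.
Difference = -15.8 − (-9) = -6.8.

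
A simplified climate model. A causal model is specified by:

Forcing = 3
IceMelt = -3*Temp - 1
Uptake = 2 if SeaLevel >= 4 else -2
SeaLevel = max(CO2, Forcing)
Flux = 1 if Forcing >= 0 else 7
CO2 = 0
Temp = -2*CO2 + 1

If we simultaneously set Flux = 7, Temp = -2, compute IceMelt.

5

Under do(Flux = 7, Temp = -2), each intervened variable's structural equation is replaced by its fixed value.
IceMelt = -3*Temp - 1  [with Temp=-2]  = 5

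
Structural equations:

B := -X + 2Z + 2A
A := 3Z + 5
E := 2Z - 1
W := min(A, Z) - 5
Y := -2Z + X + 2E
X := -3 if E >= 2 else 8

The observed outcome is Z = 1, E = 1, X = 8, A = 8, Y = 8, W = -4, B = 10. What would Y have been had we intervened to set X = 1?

1

do(X=1) replaces the equation X := -3 if E >= 2 else 8 with the constant X = 1.
E = 2Z - 1  [with Z=1]  = 1
Y = -2Z + X + 2E  [with Z=1, X=1, E=1]  = 1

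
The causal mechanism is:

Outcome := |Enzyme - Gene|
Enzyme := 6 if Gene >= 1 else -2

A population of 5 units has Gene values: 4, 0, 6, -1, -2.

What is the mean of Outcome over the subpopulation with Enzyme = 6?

Conditioning on Enzyme=6 selects the 2 unit(s) with Gene ∈ {4, 6}. Their Outcome values: 2, 0. Mean = 1.

1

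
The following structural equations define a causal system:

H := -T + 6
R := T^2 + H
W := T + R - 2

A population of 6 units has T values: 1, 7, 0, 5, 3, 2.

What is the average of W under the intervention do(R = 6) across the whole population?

7

The intervention sets R=6 in all 6 units regardless of T. Recomputing W per unit gives 5, 11, 4, 9, 7, 6; average 7.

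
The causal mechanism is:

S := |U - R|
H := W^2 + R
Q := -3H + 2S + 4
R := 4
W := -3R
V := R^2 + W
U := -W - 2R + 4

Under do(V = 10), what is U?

do(V=10) replaces the equation V := R^2 + W with the constant V = 10.
U is not downstream of the intervention, so its value is determined by the original equations.
W = -3R  [with R=4]  = -12
U = -W - 2R + 4  [with W=-12, R=4]  = 8

8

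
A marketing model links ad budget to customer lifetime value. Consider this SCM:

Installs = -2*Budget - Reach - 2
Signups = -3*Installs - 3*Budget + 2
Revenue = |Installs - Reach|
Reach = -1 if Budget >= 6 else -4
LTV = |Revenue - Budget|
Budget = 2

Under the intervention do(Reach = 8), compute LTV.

Under do(Reach=8), the mechanism Reach = -1 if Budget >= 6 else -4 is discarded; Reach is fixed at 8.
Installs = -2*Budget - Reach - 2  [with Budget=2, Reach=8]  = -14
Revenue = |Installs - Reach|  [with Installs=-14, Reach=8]  = 22
LTV = |Revenue - Budget|  [with Revenue=22, Budget=2]  = 20

20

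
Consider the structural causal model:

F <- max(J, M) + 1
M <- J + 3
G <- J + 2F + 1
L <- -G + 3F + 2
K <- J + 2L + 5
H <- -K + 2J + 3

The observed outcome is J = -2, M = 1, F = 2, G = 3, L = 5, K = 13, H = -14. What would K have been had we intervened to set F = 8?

The intervention breaks the incoming arrows to F: F <- max(J, M) + 1 no longer applies, and F = 8.
G = J + 2F + 1  [with J=-2, F=8]  = 15
L = -G + 3F + 2  [with G=15, F=8]  = 11
K = J + 2L + 5  [with J=-2, L=11]  = 25

25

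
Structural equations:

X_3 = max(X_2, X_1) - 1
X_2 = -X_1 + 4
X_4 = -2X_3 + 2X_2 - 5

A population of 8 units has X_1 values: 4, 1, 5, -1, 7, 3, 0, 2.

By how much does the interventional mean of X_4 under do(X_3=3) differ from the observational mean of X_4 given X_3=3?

-1.25

Under do(X_3=3), X_3's equation is replaced by X_3=3 for every unit. Per-unit X_4: -11, -5, -13, -1, -17, -9, -3, -7. Mean = -8.25.
Conditioning on X_3=3 selects the 2 unit(s) with X_1 ∈ {4, 0}. Their X_4 values: -11, -3. Mean = -7.
Difference = -8.25 − (-7) = -1.25.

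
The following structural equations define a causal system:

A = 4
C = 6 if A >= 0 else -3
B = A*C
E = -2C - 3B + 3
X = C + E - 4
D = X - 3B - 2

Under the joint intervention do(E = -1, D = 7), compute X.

1

Setting E = -1, D = 7 by intervention discards those variables' equations.
C = 6 if A >= 0 else -3  [with A=4]  = 6
X = C + E - 4  [with C=6, E=-1]  = 1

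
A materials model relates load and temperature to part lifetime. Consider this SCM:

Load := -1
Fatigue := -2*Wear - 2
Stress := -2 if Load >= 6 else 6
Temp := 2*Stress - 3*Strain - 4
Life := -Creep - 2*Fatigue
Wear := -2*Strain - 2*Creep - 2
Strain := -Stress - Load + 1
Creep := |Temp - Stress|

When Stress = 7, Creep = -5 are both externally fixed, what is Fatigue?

-38

The joint intervention fixes Stress = 7, Creep = -5, removing each variable's own equation.
Strain = -Stress - Load + 1  [with Stress=7, Load=-1]  = -5
Wear = -2*Strain - 2*Creep - 2  [with Strain=-5, Creep=-5]  = 18
Fatigue = -2*Wear - 2  [with Wear=18]  = -38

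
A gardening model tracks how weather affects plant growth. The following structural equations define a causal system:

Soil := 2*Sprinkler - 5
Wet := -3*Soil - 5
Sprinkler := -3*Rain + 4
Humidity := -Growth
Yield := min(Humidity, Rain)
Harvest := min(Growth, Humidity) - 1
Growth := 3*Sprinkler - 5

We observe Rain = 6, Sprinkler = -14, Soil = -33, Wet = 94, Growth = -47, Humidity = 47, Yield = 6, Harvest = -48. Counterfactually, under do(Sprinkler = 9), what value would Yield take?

Under do(Sprinkler=9), the mechanism Sprinkler := -3*Rain + 4 is discarded; Sprinkler is fixed at 9.
Growth = 3*Sprinkler - 5  [with Sprinkler=9]  = 22
Humidity = -Growth  [with Growth=22]  = -22
Yield = min(Humidity, Rain)  [with Humidity=-22, Rain=6]  = -22

-22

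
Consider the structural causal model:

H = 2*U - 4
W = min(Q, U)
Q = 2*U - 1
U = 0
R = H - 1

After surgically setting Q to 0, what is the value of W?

The intervention breaks the incoming arrows to Q: Q = 2*U - 1 no longer applies, and Q = 0.
W = min(Q, U)  [with Q=0, U=0]  = 0

0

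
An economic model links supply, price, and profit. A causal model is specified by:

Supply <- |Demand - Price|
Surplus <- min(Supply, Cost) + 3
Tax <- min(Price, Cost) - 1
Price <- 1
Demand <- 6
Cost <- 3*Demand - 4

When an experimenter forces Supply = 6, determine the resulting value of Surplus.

The intervention breaks the incoming arrows to Supply: Supply <- |Demand - Price| no longer applies, and Supply = 6.
Cost = 3*Demand - 4  [with Demand=6]  = 14
Surplus = min(Supply, Cost) + 3  [with Supply=6, Cost=14]  = 9

9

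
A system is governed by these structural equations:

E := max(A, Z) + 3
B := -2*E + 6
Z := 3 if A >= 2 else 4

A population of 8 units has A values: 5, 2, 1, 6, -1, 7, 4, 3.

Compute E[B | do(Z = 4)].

-9.5

The intervention sets Z=4 in all 8 units regardless of A. Recomputing B per unit gives -10, -8, -8, -12, -8, -14, -8, -8; average -9.5.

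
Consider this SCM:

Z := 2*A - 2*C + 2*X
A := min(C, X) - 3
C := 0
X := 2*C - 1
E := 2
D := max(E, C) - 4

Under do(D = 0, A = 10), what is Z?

Setting D = 0, A = 10 by intervention discards those variables' equations.
X = 2*C - 1  [with C=0]  = -1
Z = 2*A - 2*C + 2*X  [with A=10, C=0, X=-1]  = 18

18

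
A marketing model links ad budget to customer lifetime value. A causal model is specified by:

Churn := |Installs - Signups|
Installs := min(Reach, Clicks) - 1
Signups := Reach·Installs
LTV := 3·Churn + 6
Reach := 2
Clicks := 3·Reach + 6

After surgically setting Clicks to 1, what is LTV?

Under do(Clicks=1), the mechanism Clicks := 3·Reach + 6 is discarded; Clicks is fixed at 1.
Installs = min(Reach, Clicks) - 1  [with Reach=2, Clicks=1]  = 0
Signups = Reach·Installs  [with Reach=2, Installs=0]  = 0
Churn = |Installs - Signups|  [with Installs=0, Signups=0]  = 0
LTV = 3·Churn + 6  [with Churn=0]  = 6

6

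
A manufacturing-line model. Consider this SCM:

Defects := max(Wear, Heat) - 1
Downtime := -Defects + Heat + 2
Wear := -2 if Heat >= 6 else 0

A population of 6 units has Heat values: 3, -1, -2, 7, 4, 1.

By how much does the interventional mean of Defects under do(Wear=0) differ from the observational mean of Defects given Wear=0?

Every unit gets Wear=0 under the intervention. Defects values become 2, -1, -1, 6, 3, 0; E[Defects|do(Wear=0)] = 1.5.
E[Defects|Wear=0] averages over only the 5 units with Wear=0 (Heat = 3, -1, -2, 4, 1): Defects = 2, -1, -1, 3, 0, mean 0.6.
Difference = 1.5 − 0.6 = 0.9.

0.9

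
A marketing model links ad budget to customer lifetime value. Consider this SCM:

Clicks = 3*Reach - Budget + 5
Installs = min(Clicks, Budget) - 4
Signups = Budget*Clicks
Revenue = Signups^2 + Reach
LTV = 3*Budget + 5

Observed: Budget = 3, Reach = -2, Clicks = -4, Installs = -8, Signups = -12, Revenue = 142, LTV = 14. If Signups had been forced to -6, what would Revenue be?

The intervention breaks the incoming arrows to Signups: Signups = Budget*Clicks no longer applies, and Signups = -6.
Revenue = Signups^2 + Reach  [with Signups=-6, Reach=-2]  = 34

34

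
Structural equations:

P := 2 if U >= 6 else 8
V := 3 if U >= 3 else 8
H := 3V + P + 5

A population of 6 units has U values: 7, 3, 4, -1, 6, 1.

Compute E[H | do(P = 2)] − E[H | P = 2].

The intervention sets P=2 in all 6 units regardless of U. Recomputing H per unit gives 16, 16, 16, 31, 16, 31; average 21.
Conditioning on P=2 selects the 2 unit(s) with U ∈ {7, 6}. Their H values: 16, 16. Mean = 16.
Difference = 21 − 16 = 5.

5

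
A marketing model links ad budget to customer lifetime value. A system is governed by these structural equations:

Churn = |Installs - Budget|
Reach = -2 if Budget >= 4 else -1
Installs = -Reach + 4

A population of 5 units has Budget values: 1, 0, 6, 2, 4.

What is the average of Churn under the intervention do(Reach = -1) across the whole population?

2.8

do(Reach=-1) breaks Reach's dependence on Budget. With Reach=-1 fixed, Churn across the units is 4, 5, 1, 3, 1, mean 2.8.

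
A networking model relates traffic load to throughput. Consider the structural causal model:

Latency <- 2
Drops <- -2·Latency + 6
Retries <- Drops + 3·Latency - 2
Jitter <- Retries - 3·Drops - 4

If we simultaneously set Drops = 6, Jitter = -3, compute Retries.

The joint intervention fixes Drops = 6, Jitter = -3, removing each variable's own equation.
Retries = Drops + 3·Latency - 2  [with Drops=6, Latency=2]  = 10

10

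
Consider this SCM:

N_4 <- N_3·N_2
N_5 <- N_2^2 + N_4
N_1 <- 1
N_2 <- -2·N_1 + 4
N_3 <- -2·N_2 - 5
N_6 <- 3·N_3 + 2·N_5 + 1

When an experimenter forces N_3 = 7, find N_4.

The intervention breaks the incoming arrows to N_3: N_3 <- -2·N_2 - 5 no longer applies, and N_3 = 7.
N_2 = -2·N_1 + 4  [with N_1=1]  = 2
N_4 = N_3·N_2  [with N_3=7, N_2=2]  = 14

14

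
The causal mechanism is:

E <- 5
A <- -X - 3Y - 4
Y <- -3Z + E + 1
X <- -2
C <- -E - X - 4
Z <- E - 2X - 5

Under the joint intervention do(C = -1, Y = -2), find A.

The joint intervention fixes C = -1, Y = -2, removing each variable's own equation.
A = -X - 3Y - 4  [with X=-2, Y=-2]  = 4

4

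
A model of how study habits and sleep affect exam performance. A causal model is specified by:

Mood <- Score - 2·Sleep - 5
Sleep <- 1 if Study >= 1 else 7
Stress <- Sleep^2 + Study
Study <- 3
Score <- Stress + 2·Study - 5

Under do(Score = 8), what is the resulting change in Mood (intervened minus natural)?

3

Intervening sets Score = 8 and removes its equation (Score <- Stress + 2·Study - 5).
Sleep = 1 if Study >= 1 else 7  [with Study=3]  = 1
Mood = Score - 2·Sleep - 5  [with Score=8, Sleep=1]  = 1
Without intervention: Sleep = 1 if Study >= 1 else 7  [with Study=3]  = 1; Stress = Sleep^2 + Study  [with Sleep=1, Study=3]  = 4; Score = Stress + 2·Study - 5  [with Stress=4, Study=3]  = 5; Mood = Score - 2·Sleep - 5  [with Score=5, Sleep=1]  = -2.
Change = 1 − (-2) = 3.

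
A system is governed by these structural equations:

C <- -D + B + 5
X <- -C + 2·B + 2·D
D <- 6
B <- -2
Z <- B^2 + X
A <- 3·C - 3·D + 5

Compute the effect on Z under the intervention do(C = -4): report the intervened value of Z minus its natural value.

do(C=-4) replaces the equation C <- -D + B + 5 with the constant C = -4.
X = -C + 2·B + 2·D  [with C=-4, B=-2, D=6]  = 12
Z = B^2 + X  [with B=-2, X=12]  = 16
Without intervention: C = -D + B + 5  [with D=6, B=-2]  = -3; X = -C + 2·B + 2·D  [with C=-3, B=-2, D=6]  = 11; Z = B^2 + X  [with B=-2, X=11]  = 15.
Change = 16 − 15 = 1.

1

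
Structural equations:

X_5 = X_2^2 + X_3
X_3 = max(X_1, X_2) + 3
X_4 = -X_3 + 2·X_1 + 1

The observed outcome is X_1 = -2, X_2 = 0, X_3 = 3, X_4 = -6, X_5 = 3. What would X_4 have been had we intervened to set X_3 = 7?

The intervention breaks the incoming arrows to X_3: X_3 = max(X_1, X_2) + 3 no longer applies, and X_3 = 7.
X_4 = -X_3 + 2·X_1 + 1  [with X_3=7, X_1=-2]  = -10

-10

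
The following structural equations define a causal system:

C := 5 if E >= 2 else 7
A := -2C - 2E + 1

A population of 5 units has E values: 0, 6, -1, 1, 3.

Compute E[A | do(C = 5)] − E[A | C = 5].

Under do(C=5), C's equation is replaced by C=5 for every unit. Per-unit A: -9, -21, -7, -11, -15. Mean = -12.6.
E[A|C=5] averages over only the 2 units with C=5 (E = 6, 3): A = -21, -15, mean -18.
Difference = -12.6 − (-18) = 5.4.

5.4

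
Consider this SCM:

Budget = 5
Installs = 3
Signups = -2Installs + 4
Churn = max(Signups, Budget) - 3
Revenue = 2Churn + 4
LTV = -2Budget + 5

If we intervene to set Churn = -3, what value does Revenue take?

Intervening sets Churn = -3 and removes its equation (Churn = max(Signups, Budget) - 3).
Revenue = 2Churn + 4  [with Churn=-3]  = -2

-2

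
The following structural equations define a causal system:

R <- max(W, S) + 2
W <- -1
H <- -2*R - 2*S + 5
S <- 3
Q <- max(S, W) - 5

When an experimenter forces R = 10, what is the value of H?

-21

do(R=10) replaces the equation R <- max(W, S) + 2 with the constant R = 10.
H = -2*R - 2*S + 5  [with R=10, S=3]  = -21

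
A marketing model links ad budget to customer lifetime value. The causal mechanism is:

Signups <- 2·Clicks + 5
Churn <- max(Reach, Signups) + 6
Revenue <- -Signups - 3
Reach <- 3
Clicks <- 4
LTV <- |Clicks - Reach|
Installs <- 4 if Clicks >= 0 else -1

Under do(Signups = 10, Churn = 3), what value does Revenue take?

-13

The joint intervention fixes Signups = 10, Churn = 3, removing each variable's own equation.
Revenue = -Signups - 3  [with Signups=10]  = -13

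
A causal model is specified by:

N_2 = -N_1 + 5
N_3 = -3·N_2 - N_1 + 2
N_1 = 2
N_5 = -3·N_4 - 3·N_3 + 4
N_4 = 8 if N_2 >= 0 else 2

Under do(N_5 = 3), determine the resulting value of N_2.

3

Under do(N_5=3), the mechanism N_5 = -3·N_4 - 3·N_3 + 4 is discarded; N_5 is fixed at 3.
No directed path runs from N_5 to N_2, so N_2 keeps its natural value.
N_2 = -N_1 + 5  [with N_1=2]  = 3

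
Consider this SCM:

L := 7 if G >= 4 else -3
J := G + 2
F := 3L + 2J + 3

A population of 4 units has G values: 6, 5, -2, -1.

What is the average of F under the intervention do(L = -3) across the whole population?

Under do(L=-3), L's equation is replaced by L=-3 for every unit. Per-unit F: 10, 8, -6, -4. Mean = 2.

2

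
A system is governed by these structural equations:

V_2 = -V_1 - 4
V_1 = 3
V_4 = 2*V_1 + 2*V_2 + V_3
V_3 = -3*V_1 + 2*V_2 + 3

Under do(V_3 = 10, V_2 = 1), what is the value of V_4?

18

The joint intervention fixes V_3 = 10, V_2 = 1, removing each variable's own equation.
V_4 = 2*V_1 + 2*V_2 + V_3  [with V_1=3, V_2=1, V_3=10]  = 18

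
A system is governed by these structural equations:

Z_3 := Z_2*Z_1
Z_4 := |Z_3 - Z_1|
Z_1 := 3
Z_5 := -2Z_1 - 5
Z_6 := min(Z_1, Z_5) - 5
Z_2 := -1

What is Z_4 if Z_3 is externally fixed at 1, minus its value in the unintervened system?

-4

The intervention breaks the incoming arrows to Z_3: Z_3 := Z_2*Z_1 no longer applies, and Z_3 = 1.
Z_4 = |Z_3 - Z_1|  [with Z_3=1, Z_1=3]  = 2
Without intervention: Z_3 = Z_2*Z_1  [with Z_2=-1, Z_1=3]  = -3; Z_4 = |Z_3 - Z_1|  [with Z_3=-3, Z_1=3]  = 6.
Change = 2 − 6 = -4.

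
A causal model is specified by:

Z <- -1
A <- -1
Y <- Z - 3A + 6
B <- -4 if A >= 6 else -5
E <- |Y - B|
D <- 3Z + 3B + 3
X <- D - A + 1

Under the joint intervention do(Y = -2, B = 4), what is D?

12

Setting Y = -2, B = 4 by intervention discards those variables' equations.
D = 3Z + 3B + 3  [with Z=-1, B=4]  = 12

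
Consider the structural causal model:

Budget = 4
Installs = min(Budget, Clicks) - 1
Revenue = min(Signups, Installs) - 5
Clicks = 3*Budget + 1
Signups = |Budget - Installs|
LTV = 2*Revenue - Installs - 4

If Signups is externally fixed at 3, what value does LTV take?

-11

Under do(Signups=3), the mechanism Signups = |Budget - Installs| is discarded; Signups is fixed at 3.
Clicks = 3*Budget + 1  [with Budget=4]  = 13
Installs = min(Budget, Clicks) - 1  [with Budget=4, Clicks=13]  = 3
Revenue = min(Signups, Installs) - 5  [with Signups=3, Installs=3]  = -2
LTV = 2*Revenue - Installs - 4  [with Revenue=-2, Installs=3]  = -11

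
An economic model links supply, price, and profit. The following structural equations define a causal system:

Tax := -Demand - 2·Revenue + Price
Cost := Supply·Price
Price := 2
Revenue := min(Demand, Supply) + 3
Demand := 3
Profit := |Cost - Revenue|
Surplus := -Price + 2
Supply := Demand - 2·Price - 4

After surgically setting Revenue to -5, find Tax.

9

The intervention breaks the incoming arrows to Revenue: Revenue := min(Demand, Supply) + 3 no longer applies, and Revenue = -5.
Tax = -Demand - 2·Revenue + Price  [with Demand=3, Revenue=-5, Price=2]  = 9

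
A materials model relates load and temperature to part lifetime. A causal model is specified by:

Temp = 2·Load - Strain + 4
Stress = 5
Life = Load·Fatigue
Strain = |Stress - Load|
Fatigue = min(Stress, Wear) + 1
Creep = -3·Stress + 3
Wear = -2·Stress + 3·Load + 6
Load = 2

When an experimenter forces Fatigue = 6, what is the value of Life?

12

do(Fatigue=6) replaces the equation Fatigue = min(Stress, Wear) + 1 with the constant Fatigue = 6.
Life = Load·Fatigue  [with Load=2, Fatigue=6]  = 12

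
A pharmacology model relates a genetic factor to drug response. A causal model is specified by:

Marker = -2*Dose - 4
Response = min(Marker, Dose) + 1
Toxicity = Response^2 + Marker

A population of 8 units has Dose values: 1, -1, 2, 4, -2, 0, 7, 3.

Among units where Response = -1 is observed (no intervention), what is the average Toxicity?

Observing Response=-1 restricts to units where Response's equation naturally yields -1: Dose ∈ {-1, -2}. In that subpopulation Toxicity = -1, 1, mean 0.

0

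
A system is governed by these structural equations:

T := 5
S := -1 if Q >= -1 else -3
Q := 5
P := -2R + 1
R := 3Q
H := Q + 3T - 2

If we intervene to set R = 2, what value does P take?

do(R=2) replaces the equation R := 3Q with the constant R = 2.
P = -2R + 1  [with R=2]  = -3

-3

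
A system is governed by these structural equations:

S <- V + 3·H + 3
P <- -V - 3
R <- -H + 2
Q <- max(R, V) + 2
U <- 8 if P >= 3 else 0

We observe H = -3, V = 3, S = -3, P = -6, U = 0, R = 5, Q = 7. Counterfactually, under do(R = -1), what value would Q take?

Intervening sets R = -1 and removes its equation (R <- -H + 2).
Q = max(R, V) + 2  [with R=-1, V=3]  = 5

5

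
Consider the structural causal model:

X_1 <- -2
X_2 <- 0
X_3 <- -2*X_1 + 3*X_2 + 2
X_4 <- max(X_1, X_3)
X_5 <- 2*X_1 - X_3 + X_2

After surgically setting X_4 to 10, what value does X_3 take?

Under do(X_4=10), the mechanism X_4 <- max(X_1, X_3) is discarded; X_4 is fixed at 10.
Since X_3 is not a descendant of the intervened variable, it is unaffected.
X_3 = -2*X_1 + 3*X_2 + 2  [with X_1=-2, X_2=0]  = 6

6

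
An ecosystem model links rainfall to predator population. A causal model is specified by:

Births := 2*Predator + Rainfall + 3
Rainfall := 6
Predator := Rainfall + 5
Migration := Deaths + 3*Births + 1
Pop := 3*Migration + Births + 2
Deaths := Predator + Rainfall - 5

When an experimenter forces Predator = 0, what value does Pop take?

98

Under do(Predator=0), the mechanism Predator := Rainfall + 5 is discarded; Predator is fixed at 0.
Births = 2*Predator + Rainfall + 3  [with Predator=0, Rainfall=6]  = 9
Deaths = Predator + Rainfall - 5  [with Predator=0, Rainfall=6]  = 1
Migration = Deaths + 3*Births + 1  [with Deaths=1, Births=9]  = 29
Pop = 3*Migration + Births + 2  [with Migration=29, Births=9]  = 98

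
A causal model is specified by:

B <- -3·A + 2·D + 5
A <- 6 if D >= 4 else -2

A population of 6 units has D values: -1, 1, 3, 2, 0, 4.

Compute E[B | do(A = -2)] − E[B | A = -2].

1

The intervention sets A=-2 in all 6 units regardless of D. Recomputing B per unit gives 9, 13, 17, 15, 11, 19; average 14.
E[B|A=-2] averages over only the 5 units with A=-2 (D = -1, 1, 3, 2, 0): B = 9, 13, 17, 15, 11, mean 13.
Difference = 14 − 13 = 1.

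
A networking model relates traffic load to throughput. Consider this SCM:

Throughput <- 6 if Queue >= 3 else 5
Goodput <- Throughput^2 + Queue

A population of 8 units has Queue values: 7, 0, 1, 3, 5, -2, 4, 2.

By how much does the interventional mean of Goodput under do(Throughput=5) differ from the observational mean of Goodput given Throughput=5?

Every unit gets Throughput=5 under the intervention. Goodput values become 32, 25, 26, 28, 30, 23, 29, 27; E[Goodput|do(Throughput=5)] = 27.5.
E[Goodput|Throughput=5] averages over only the 4 units with Throughput=5 (Queue = 0, 1, -2, 2): Goodput = 25, 26, 23, 27, mean 25.25.
Difference = 27.5 − 25.25 = 2.25.

2.25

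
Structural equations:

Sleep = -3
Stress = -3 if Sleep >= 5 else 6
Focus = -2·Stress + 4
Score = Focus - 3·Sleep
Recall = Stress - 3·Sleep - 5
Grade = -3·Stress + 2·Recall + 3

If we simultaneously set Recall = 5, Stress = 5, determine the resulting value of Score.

Setting Recall = 5, Stress = 5 by intervention discards those variables' equations.
Focus = -2·Stress + 4  [with Stress=5]  = -6
Score = Focus - 3·Sleep  [with Focus=-6, Sleep=-3]  = 3

3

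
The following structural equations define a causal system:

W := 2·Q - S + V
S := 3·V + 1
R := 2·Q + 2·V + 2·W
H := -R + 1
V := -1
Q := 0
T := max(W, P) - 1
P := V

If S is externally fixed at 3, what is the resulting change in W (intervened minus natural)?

Intervening sets S = 3 and removes its equation (S := 3·V + 1).
W = 2·Q - S + V  [with Q=0, S=3, V=-1]  = -4
Without intervention: S = 3·V + 1  [with V=-1]  = -2; W = 2·Q - S + V  [with Q=0, S=-2, V=-1]  = 1.
Change = -4 − 1 = -5.

-5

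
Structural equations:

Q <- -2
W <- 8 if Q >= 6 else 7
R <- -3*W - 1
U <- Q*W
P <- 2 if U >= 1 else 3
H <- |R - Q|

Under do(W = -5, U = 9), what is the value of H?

The joint intervention fixes W = -5, U = 9, removing each variable's own equation.
R = -3*W - 1  [with W=-5]  = 14
H = |R - Q|  [with R=14, Q=-2]  = 16

16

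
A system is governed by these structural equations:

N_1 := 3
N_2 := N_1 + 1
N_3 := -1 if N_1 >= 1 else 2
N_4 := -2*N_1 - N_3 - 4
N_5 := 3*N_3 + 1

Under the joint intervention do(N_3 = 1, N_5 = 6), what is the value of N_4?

-11

The joint intervention fixes N_3 = 1, N_5 = 6, removing each variable's own equation.
N_4 = -2*N_1 - N_3 - 4  [with N_1=3, N_3=1]  = -11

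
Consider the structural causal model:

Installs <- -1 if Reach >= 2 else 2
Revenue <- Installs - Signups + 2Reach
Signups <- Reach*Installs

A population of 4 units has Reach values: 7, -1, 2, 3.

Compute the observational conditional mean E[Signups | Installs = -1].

Conditioning on Installs=-1 selects the 3 unit(s) with Reach ∈ {7, 2, 3}. Their Signups values: -7, -2, -3. Mean = -4.

-4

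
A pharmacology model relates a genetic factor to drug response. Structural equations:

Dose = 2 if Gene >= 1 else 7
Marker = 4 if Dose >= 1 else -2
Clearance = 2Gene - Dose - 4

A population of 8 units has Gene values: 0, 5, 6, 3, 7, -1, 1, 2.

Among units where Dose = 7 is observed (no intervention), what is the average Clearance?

-12

E[Clearance|Dose=7] averages over only the 2 units with Dose=7 (Gene = 0, -1): Clearance = -11, -13, mean -12.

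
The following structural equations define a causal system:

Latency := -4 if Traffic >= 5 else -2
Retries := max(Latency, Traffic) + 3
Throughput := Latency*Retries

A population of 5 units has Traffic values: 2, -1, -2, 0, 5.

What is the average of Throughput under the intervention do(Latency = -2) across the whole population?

The intervention sets Latency=-2 in all 5 units regardless of Traffic. Recomputing Throughput per unit gives -10, -4, -2, -6, -16; average -7.6.

-7.6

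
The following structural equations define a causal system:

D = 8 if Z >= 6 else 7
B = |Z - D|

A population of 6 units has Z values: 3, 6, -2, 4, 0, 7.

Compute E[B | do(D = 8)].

do(D=8) breaks D's dependence on Z. With D=8 fixed, B across the units is 5, 2, 10, 4, 8, 1, mean 5.

5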